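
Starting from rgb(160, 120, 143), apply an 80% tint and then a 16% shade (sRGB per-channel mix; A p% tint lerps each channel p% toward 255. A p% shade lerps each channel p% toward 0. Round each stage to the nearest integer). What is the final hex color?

#C6C0C4

An 80% tint moves each channel 80% toward 255:
  R: 160 + 0.8×(255−160) = 160 + 76 = 236 → 236
  G: 120 + 0.8×(255−120) = 120 + 108 = 228 → 228
  B: 143 + 89.6 = 232.6 → 233
After the tint: rgb(236, 228, 233) = #ECE4E9.
A 16% shade moves each channel 16% toward 0:
  R: 236 + 0.16×(0−236) = 236 − 37.76 = 198.24 → 198
  G: 228 − 36.48 = 191.52 → 192
  B: 233 + 0.16×(0−233) = 233 − 37.28 = 195.72 → 196
rgb(198, 192, 196) = #C6C0C4.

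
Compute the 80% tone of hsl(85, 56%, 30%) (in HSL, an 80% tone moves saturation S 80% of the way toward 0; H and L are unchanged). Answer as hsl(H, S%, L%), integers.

S moves 80% from 56 toward 0: 56 − 44.8 = 11.2 → 11.
H and L are unchanged.

hsl(85, 11%, 30%)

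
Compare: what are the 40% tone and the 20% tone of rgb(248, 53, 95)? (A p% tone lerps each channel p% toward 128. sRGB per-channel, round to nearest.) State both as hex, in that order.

40% tone:
  R: 248 − 48 = 200 → 200
  G: 53 + 0.4×(128−53) = 53 + 30 = 83 → 83
  B: 95 + 13.2 = 108.2 → 108
  → #C8536C
20% tone:
  R: 248 − 24 = 224 → 224
  G: 53 + 0.2×(128−53) = 53 + 15 = 68 → 68
  B: 95 + 0.2×(128−95) = 95 + 6.6 = 101.6 → 102
  → #E04466

#C8536C, #E04466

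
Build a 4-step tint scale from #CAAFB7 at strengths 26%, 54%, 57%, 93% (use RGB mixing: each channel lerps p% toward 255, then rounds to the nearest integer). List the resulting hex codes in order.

#CAAFB7 is rgb(202, 175, 183).
26%: (202 + 13.78 = 215.78→216, 175 + 20.8 = 195.8→196, 183 + 18.72 = 201.72→202) → #D8C4CA
54%: (202 + 28.62 = 230.62→231, 175 + 43.2 = 218.2→218, 183 + 38.88 = 221.88→222) → #E7DADE
57%: (202 + 30.21 = 232.21→232, 175 + 45.6 = 220.6→221, 183 + 41.04 = 224.04→224) → #E8DDE0
93%: (202 + 49.29 = 251.29→251, 175 + 74.4 = 249.4→249, 183 + 66.96 = 249.96→250) → #FBF9FA

#D8C4CA, #E7DADE, #E8DDE0, #FBF9FA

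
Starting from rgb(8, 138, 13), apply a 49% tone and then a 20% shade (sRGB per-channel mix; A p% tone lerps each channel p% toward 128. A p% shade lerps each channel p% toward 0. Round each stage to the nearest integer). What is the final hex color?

#366a37

Per channel, c → c + 0.49(128 − c):
  R: 8 + 0.49×(128−8) = 8 + 58.8 = 66.8 → 67
  G: 138 − 4.9 = 133.1 → 133
  B: 13 + 0.49×(128−13) = 13 + 56.35 = 69.35 → 69
After the tone: rgb(67, 133, 69) = #438545.
Lerp each channel 20% toward 0:
  R: 67 + 0.2×(0−67) = 67 − 13.4 = 53.6 → 54
  G: 133 + 0.2×(0−133) = 133 − 26.6 = 106.4 → 106
  B: 69 − 13.8 = 55.2 → 55
rgb(54, 106, 55) = #366a37.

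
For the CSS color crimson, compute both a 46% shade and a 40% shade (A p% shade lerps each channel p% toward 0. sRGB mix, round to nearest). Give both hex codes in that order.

#770B20, #840C24

CSS crimson is rgb(220, 20, 60).
46% shade:
  R: 220 + 0.46×(0−220) = 220 − 101.2 = 118.8 → 119
  G: 20 + 0.46×(0−20) = 20 − 9.2 = 10.8 → 11
  B: 60 + 0.46×(0−60) = 60 − 27.6 = 32.4 → 32
  → #770B20
40% shade:
  R: 220 + 0.4×(0−220) = 220 − 88 = 132 → 132
  G: 20 + 0.4×(0−20) = 20 − 8 = 12 → 12
  B: 60 − 24 = 36 → 36
  → #840C24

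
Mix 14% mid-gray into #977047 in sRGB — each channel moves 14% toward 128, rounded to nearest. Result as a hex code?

#977047 is rgb(151, 112, 71).
A 14% tone moves each channel 14% toward 128:
  R: 151 − 3.22 = 147.78 → 148
  G: 112 + 2.24 = 114.24 → 114
  B: 71 + 7.98 = 78.98 → 79
rgb(148, 114, 79) = #94724f.

#94724f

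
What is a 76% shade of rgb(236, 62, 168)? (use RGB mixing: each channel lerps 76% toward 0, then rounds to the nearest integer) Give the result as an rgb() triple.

rgb(57, 15, 40)

Per channel, c → c + 0.76(0 − c):
  R: 236 + 0.76×(0−236) = 236 − 179.36 = 56.64 → 57
  G: 62 + 0.76×(0−62) = 62 − 47.12 = 14.88 → 15
  B: 168 + 0.76×(0−168) = 168 − 127.68 = 40.32 → 40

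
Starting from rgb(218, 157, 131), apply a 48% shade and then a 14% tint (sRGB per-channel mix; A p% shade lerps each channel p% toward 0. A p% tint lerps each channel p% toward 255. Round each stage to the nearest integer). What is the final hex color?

A 48% shade moves each channel 48% toward 0:
  R: 218 − 104.64 = 113.36 → 113
  G: 157 − 75.36 = 81.64 → 82
  B: 131 − 62.88 = 68.12 → 68
After the shade: rgb(113, 82, 68) = #715244.
Per channel, c → c + 0.14(255 − c):
  R: 113 + 0.14×(255−113) = 113 + 19.88 = 132.88 → 133
  G: 82 + 0.14×(255−82) = 82 + 24.22 = 106.22 → 106
  B: 68 + 26.18 = 94.18 → 94
rgb(133, 106, 94) = #856a5e.

#856a5e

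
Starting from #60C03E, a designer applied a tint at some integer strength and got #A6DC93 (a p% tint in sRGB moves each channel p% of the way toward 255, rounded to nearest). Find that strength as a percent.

#60C03E is rgb(96, 192, 62); #A6DC93 is rgb(166, 220, 147).
On the B channel (widest range): 147 ≈ 62 + (p/100)(255 − 62), so p ≈ 100×(147 − 62)/(255 − 62) = 8500/193 = 44.04.
p = 44 reproduces all three channels after rounding.

44%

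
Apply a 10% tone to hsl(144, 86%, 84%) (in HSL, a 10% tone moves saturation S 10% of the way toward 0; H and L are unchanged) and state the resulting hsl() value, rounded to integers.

hsl(144, 77%, 84%)

S moves 10% from 86 toward 0: 86 − 8.6 = 77.4 → 77.
H and L are unchanged.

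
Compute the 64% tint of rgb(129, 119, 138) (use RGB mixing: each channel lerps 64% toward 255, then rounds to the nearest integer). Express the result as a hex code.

#D2CED5

Lerp each channel 64% toward 255:
  R: 129 + 0.64×(255−129) = 129 + 80.64 = 209.64 → 210
  G: 119 + 0.64×(255−119) = 119 + 87.04 = 206.04 → 206
  B: 138 + 74.88 = 212.88 → 213
rgb(210, 206, 213) = #D2CED5.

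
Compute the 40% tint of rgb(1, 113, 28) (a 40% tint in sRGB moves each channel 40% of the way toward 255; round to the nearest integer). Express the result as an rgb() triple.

Per channel, c → c + 0.4(255 − c):
  R: 1 + 0.4×(255−1) = 1 + 101.6 = 102.6 → 103
  G: 113 + 0.4×(255−113) = 113 + 56.8 = 169.8 → 170
  B: 28 + 0.4×(255−28) = 28 + 90.8 = 118.8 → 119

rgb(103, 170, 119)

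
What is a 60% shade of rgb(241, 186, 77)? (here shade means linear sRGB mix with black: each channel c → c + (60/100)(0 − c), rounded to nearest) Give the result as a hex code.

#604A1F

A 60% shade moves each channel 60% toward 0:
  R: 241 − 144.6 = 96.4 → 96
  G: 186 − 111.6 = 74.4 → 74
  B: 77 + 0.6×(0−77) = 77 − 46.2 = 30.8 → 31
rgb(96, 74, 31) = #604A1F.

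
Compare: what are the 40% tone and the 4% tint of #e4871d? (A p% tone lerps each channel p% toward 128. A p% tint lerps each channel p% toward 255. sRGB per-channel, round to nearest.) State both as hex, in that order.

#bc8445, #e58c26

#e4871d is rgb(228, 135, 29).
40% tone:
  R: 228 + 0.4×(128−228) = 228 − 40 = 188 → 188
  G: 135 + 0.4×(128−135) = 135 − 2.8 = 132.2 → 132
  B: 29 + 39.6 = 68.6 → 69
  → #bc8445
4% tint:
  R: 228 + 0.04×(255−228) = 228 + 1.08 = 229.08 → 229
  G: 135 + 4.8 = 139.8 → 140
  B: 29 + 9.04 = 38.04 → 38
  → #e58c26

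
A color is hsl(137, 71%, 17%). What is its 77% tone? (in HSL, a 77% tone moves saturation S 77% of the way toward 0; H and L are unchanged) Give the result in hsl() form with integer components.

hsl(137, 16%, 17%)

S moves 77% from 71 toward 0: 71 − 54.67 = 16.33 → 16.
H and L are unchanged.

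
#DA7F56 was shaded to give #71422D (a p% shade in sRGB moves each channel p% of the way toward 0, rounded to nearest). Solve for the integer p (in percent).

48%

#DA7F56 is rgb(218, 127, 86); #71422D is rgb(113, 66, 45).
On the R channel (widest range): 113 ≈ 218 + (p/100)(0 − 218), so p ≈ 100×(113 − 218)/(0 − 218) = -10500/-218 = 48.17.
p = 48 reproduces all three channels after rounding.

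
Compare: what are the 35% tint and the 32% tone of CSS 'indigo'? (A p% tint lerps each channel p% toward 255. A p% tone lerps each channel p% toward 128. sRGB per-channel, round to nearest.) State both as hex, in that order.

CSS indigo is rgb(75, 0, 130).
35% tint:
  R: 75 + 0.35×(255−75) = 75 + 63 = 138 → 138
  G: 0 + 0.35×(255−0) = 0 + 89.25 = 89.25 → 89
  B: 130 + 43.75 = 173.75 → 174
  → #8A59AE
32% tone:
  R: 75 + 0.32×(128−75) = 75 + 16.96 = 91.96 → 92
  G: 0 + 0.32×(128−0) = 0 + 40.96 = 40.96 → 41
  B: 130 + 0.32×(128−130) = 130 − 0.64 = 129.36 → 129
  → #5C2981

#8A59AE, #5C2981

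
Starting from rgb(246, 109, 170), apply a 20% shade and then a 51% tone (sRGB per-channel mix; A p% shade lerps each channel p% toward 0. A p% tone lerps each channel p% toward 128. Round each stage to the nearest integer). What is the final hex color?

Per channel, c → c + 0.2(0 − c):
  R: 246 + 0.2×(0−246) = 246 − 49.2 = 196.8 → 197
  G: 109 + 0.2×(0−109) = 109 − 21.8 = 87.2 → 87
  B: 170 − 34 = 136 → 136
After the shade: rgb(197, 87, 136) = #c55788.
Per channel, c → c + 0.51(128 − c):
  R: 197 + 0.51×(128−197) = 197 − 35.19 = 161.81 → 162
  G: 87 + 0.51×(128−87) = 87 + 20.91 = 107.91 → 108
  B: 136 + 0.51×(128−136) = 136 − 4.08 = 131.92 → 132
rgb(162, 108, 132) = #a26c84.

#a26c84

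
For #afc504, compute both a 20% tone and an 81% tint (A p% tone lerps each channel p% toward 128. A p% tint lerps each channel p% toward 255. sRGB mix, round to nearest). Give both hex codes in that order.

#a6b71d, #f0f4cf

#afc504 is rgb(175, 197, 4).
20% tone:
  R: 175 + 0.2×(128−175) = 175 − 9.4 = 165.6 → 166
  G: 197 − 13.8 = 183.2 → 183
  B: 4 + 0.2×(128−4) = 4 + 24.8 = 28.8 → 29
  → #a6b71d
81% tint:
  R: 175 + 0.81×(255−175) = 175 + 64.8 = 239.8 → 240
  G: 197 + 0.81×(255−197) = 197 + 46.98 = 243.98 → 244
  B: 4 + 0.81×(255−4) = 4 + 203.31 = 207.31 → 207
  → #f0f4cf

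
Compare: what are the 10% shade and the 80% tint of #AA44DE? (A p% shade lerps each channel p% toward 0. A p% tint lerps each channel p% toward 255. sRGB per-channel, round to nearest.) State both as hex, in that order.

#993DC8, #EEDAF8

#AA44DE is rgb(170, 68, 222).
10% shade:
  R: 170 − 17 = 153 → 153
  G: 68 − 6.8 = 61.2 → 61
  B: 222 + 0.1×(0−222) = 222 − 22.2 = 199.8 → 200
  → #993DC8
80% tint:
  R: 170 + 0.8×(255−170) = 170 + 68 = 238 → 238
  G: 68 + 0.8×(255−68) = 68 + 149.6 = 217.6 → 218
  B: 222 + 26.4 = 248.4 → 248
  → #EEDAF8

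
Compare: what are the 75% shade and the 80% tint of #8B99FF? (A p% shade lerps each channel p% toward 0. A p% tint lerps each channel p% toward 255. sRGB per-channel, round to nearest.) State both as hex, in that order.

#232640, #E8EBFF

#8B99FF is rgb(139, 153, 255).
75% shade:
  R: 139 + 0.75×(0−139) = 139 − 104.25 = 34.75 → 35
  G: 153 + 0.75×(0−153) = 153 − 114.75 = 38.25 → 38
  B: 255 − 191.25 = 63.75 → 64
  → #232640
80% tint:
  R: 139 + 92.8 = 231.8 → 232
  G: 153 + 0.8×(255−153) = 153 + 81.6 = 234.6 → 235
  B: 255 + 0.8×(255−255) = 255 + 0 = 255 → 255
  → #E8EBFF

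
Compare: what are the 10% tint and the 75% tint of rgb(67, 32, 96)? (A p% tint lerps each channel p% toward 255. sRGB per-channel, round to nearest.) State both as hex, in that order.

10% tint:
  R: 67 + 18.8 = 85.8 → 86
  G: 32 + 0.1×(255−32) = 32 + 22.3 = 54.3 → 54
  B: 96 + 0.1×(255−96) = 96 + 15.9 = 111.9 → 112
  → #563670
75% tint:
  R: 67 + 141 = 208 → 208
  G: 32 + 0.75×(255−32) = 32 + 167.25 = 199.25 → 199
  B: 96 + 0.75×(255−96) = 96 + 119.25 = 215.25 → 215
  → #D0C7D7

#563670, #D0C7D7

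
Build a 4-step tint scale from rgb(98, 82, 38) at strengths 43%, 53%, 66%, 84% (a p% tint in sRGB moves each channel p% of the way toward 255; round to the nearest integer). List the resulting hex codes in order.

#A69C83, #B5AE99, #CAC4B5, #E6E3DC

43%: (98 + 67.51 = 165.51→166, 82 + 74.39 = 156.39→156, 38 + 93.31 = 131.31→131) → #A69C83
53%: (98 + 83.21 = 181.21→181, 82 + 91.69 = 173.69→174, 38 + 115.01 = 153.01→153) → #B5AE99
66%: (98 + 103.62 = 201.62→202, 82 + 114.18 = 196.18→196, 38 + 143.22 = 181.22→181) → #CAC4B5
84%: (98 + 131.88 = 229.88→230, 82 + 145.32 = 227.32→227, 38 + 182.28 = 220.28→220) → #E6E3DC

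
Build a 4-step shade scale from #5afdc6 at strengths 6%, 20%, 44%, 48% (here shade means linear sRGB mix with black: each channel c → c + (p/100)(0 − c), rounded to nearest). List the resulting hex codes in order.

#55eeba, #48ca9e, #328e6f, #2f8467

#5afdc6 is rgb(90, 253, 198).
6%: (90 − 5.4 = 84.6→85, 253 − 15.18 = 237.82→238, 198 − 11.88 = 186.12→186) → #55eeba
20%: (90 − 18 = 72→72, 253 − 50.6 = 202.4→202, 198 − 39.6 = 158.4→158) → #48ca9e
44%: (90 − 39.6 = 50.4→50, 253 − 111.32 = 141.68→142, 198 − 87.12 = 110.88→111) → #328e6f
48%: (90 − 43.2 = 46.8→47, 253 − 121.44 = 131.56→132, 198 − 95.04 = 102.96→103) → #2f8467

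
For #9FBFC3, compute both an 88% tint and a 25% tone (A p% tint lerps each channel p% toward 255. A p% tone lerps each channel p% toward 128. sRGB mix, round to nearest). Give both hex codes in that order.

#F3F7F8, #97AFB2

#9FBFC3 is rgb(159, 191, 195).
88% tint:
  R: 159 + 84.48 = 243.48 → 243
  G: 191 + 56.32 = 247.32 → 247
  B: 195 + 52.8 = 247.8 → 248
  → #F3F7F8
25% tone:
  R: 159 − 7.75 = 151.25 → 151
  G: 191 + 0.25×(128−191) = 191 − 15.75 = 175.25 → 175
  B: 195 − 16.75 = 178.25 → 178
  → #97AFB2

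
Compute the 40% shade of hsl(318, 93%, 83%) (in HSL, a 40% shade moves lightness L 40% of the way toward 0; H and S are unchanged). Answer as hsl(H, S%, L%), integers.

hsl(318, 93%, 50%)

L moves 40% from 83 toward 0: 83 − 33.2 = 49.8 → 50.
H and S are unchanged.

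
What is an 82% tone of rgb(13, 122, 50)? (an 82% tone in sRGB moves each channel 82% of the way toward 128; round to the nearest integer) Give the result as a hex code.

#6B7F72

An 82% tone moves each channel 82% toward 128:
  R: 13 + 0.82×(128−13) = 13 + 94.3 = 107.3 → 107
  G: 122 + 0.82×(128−122) = 122 + 4.92 = 126.92 → 127
  B: 50 + 0.82×(128−50) = 50 + 63.96 = 113.96 → 114
rgb(107, 127, 114) = #6B7F72.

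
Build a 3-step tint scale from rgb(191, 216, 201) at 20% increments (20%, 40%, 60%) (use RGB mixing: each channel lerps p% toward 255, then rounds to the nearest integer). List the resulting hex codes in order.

20%: (191 + 12.8 = 203.8→204, 216 + 7.8 = 223.8→224, 201 + 10.8 = 211.8→212) → #CCE0D4
40%: (191 + 25.6 = 216.6→217, 216 + 15.6 = 231.6→232, 201 + 21.6 = 222.6→223) → #D9E8DF
60%: (191 + 38.4 = 229.4→229, 216 + 23.4 = 239.4→239, 201 + 32.4 = 233.4→233) → #E5EFE9

#CCE0D4, #D9E8DF, #E5EFE9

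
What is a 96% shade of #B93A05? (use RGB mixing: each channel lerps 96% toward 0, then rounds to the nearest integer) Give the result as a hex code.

#B93A05 is rgb(185, 58, 5).
Per channel, c → c + 0.96(0 − c):
  R: 185 − 177.6 = 7.4 → 7
  G: 58 + 0.96×(0−58) = 58 − 55.68 = 2.32 → 2
  B: 5 − 4.8 = 0.2 → 0
rgb(7, 2, 0) = #070200.

#070200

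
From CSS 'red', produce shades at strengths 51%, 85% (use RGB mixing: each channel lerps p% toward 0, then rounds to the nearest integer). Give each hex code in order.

CSS red is rgb(255, 0, 0).
51%: (255 − 130.05 = 124.95→125, 0→0, 0→0) → #7D0000
85%: (255 − 216.75 = 38.25→38, 0→0, 0→0) → #260000

#7D0000, #260000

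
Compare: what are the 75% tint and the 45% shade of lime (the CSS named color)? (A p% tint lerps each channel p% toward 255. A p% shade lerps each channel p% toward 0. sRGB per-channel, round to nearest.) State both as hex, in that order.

#bfffbf, #008c00

CSS lime is rgb(0, 255, 0).
75% tint:
  R: 0 + 191.25 = 191.25 → 191
  G: 255 + 0.75×(255−255) = 255 + 0 = 255 → 255
  B: 0 + 0.75×(255−0) = 0 + 191.25 = 191.25 → 191
  → #bfffbf
45% shade:
  R: 0 + 0 = 0 → 0
  G: 255 + 0.45×(0−255) = 255 − 114.75 = 140.25 → 140
  B: 0 + 0 = 0 → 0
  → #008c00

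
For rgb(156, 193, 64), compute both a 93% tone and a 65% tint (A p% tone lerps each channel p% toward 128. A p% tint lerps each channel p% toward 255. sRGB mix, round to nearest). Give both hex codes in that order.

93% tone:
  R: 156 + 0.93×(128−156) = 156 − 26.04 = 129.96 → 130
  G: 193 + 0.93×(128−193) = 193 − 60.45 = 132.55 → 133
  B: 64 + 59.52 = 123.52 → 124
  → #82857c
65% tint:
  R: 156 + 0.65×(255−156) = 156 + 64.35 = 220.35 → 220
  G: 193 + 40.3 = 233.3 → 233
  B: 64 + 124.15 = 188.15 → 188
  → #dce9bc

#82857c, #dce9bc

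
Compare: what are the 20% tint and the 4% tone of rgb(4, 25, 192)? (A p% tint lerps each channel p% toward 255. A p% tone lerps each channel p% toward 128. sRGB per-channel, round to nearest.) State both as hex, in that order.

#3647CD, #091DBD

20% tint:
  R: 4 + 0.2×(255−4) = 4 + 50.2 = 54.2 → 54
  G: 25 + 46 = 71 → 71
  B: 192 + 12.6 = 204.6 → 205
  → #3647CD
4% tone:
  R: 4 + 0.04×(128−4) = 4 + 4.96 = 8.96 → 9
  G: 25 + 4.12 = 29.12 → 29
  B: 192 + 0.04×(128−192) = 192 − 2.56 = 189.44 → 189
  → #091DBD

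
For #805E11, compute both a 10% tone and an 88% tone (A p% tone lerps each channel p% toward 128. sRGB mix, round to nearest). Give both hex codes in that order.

#80611C, #807C73

#805E11 is rgb(128, 94, 17).
10% tone:
  R: 128 + 0 = 128 → 128
  G: 94 + 3.4 = 97.4 → 97
  B: 17 + 0.1×(128−17) = 17 + 11.1 = 28.1 → 28
  → #80611C
88% tone:
  R: 128 + 0 = 128 → 128
  G: 94 + 0.88×(128−94) = 94 + 29.92 = 123.92 → 124
  B: 17 + 0.88×(128−17) = 17 + 97.68 = 114.68 → 115
  → #807C73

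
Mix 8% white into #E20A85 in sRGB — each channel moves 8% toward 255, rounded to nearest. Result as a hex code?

#E41E8F

#E20A85 is rgb(226, 10, 133).
Per channel, c → c + 0.08(255 − c):
  R: 226 + 2.32 = 228.32 → 228
  G: 10 + 0.08×(255−10) = 10 + 19.6 = 29.6 → 30
  B: 133 + 0.08×(255−133) = 133 + 9.76 = 142.76 → 143
rgb(228, 30, 143) = #E41E8F.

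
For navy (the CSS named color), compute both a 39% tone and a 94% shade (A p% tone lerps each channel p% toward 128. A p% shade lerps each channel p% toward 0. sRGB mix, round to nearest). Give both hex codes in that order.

#323280, #000008

CSS navy is rgb(0, 0, 128).
39% tone:
  R: 0 + 0.39×(128−0) = 0 + 49.92 = 49.92 → 50
  G: 0 + 0.39×(128−0) = 0 + 49.92 = 49.92 → 50
  B: 128 + 0.39×(128−128) = 128 + 0 = 128 → 128
  → #323280
94% shade:
  R: 0 + 0.94×(0−0) = 0 + 0 = 0 → 0
  G: 0 + 0.94×(0−0) = 0 + 0 = 0 → 0
  B: 128 − 120.32 = 7.68 → 8
  → #000008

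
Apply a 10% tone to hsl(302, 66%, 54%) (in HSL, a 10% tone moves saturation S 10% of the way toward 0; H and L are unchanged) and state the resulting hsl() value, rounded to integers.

S moves 10% from 66 toward 0: 66 − 6.6 = 59.4 → 59.
H and L are unchanged.

hsl(302, 59%, 54%)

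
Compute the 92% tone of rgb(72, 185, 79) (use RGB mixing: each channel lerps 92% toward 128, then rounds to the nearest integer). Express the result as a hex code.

Per channel, c → c + 0.92(128 − c):
  R: 72 + 0.92×(128−72) = 72 + 51.52 = 123.52 → 124
  G: 185 − 52.44 = 132.56 → 133
  B: 79 + 0.92×(128−79) = 79 + 45.08 = 124.08 → 124
rgb(124, 133, 124) = #7C857C.

#7C857C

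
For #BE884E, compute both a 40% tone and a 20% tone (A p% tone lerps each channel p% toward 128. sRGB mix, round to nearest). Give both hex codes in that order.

#BE884E is rgb(190, 136, 78).
40% tone:
  R: 190 − 24.8 = 165.2 → 165
  G: 136 + 0.4×(128−136) = 136 − 3.2 = 132.8 → 133
  B: 78 + 0.4×(128−78) = 78 + 20 = 98 → 98
  → #A58562
20% tone:
  R: 190 − 12.4 = 177.6 → 178
  G: 136 − 1.6 = 134.4 → 134
  B: 78 + 0.2×(128−78) = 78 + 10 = 88 → 88
  → #B28658

#A58562, #B28658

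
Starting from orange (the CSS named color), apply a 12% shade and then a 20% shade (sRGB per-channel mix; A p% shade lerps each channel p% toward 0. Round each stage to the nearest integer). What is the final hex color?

CSS orange is rgb(255, 165, 0).
Per channel, c → c + 0.12(0 − c):
  R: 255 − 30.6 = 224.4 → 224
  G: 165 + 0.12×(0−165) = 165 − 19.8 = 145.2 → 145
  B: 0 + 0 = 0 → 0
After the shade: rgb(224, 145, 0) = #e09100.
A 20% shade moves each channel 20% toward 0:
  R: 224 + 0.2×(0−224) = 224 − 44.8 = 179.2 → 179
  G: 145 + 0.2×(0−145) = 145 − 29 = 116 → 116
  B: 0 + 0 = 0 → 0
rgb(179, 116, 0) = #b37400.

#b37400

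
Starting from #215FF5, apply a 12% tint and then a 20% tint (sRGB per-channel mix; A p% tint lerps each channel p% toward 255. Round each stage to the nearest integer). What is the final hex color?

#215FF5 is rgb(33, 95, 245).
Per channel, c → c + 0.12(255 − c):
  R: 33 + 26.64 = 59.64 → 60
  G: 95 + 19.2 = 114.2 → 114
  B: 245 + 0.12×(255−245) = 245 + 1.2 = 246.2 → 246
After the tint: rgb(60, 114, 246) = #3C72F6.
A 20% tint moves each channel 20% toward 255:
  R: 60 + 39 = 99 → 99
  G: 114 + 0.2×(255−114) = 114 + 28.2 = 142.2 → 142
  B: 246 + 0.2×(255−246) = 246 + 1.8 = 247.8 → 248
rgb(99, 142, 248) = #638EF8.

#638EF8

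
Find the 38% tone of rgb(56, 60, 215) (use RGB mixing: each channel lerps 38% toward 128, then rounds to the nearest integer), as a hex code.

Lerp each channel 38% toward 128:
  R: 56 + 0.38×(128−56) = 56 + 27.36 = 83.36 → 83
  G: 60 + 0.38×(128−60) = 60 + 25.84 = 85.84 → 86
  B: 215 − 33.06 = 181.94 → 182
rgb(83, 86, 182) = #5356B6.

#5356B6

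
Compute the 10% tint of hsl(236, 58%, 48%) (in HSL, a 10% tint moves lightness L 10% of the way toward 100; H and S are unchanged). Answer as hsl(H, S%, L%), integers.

hsl(236, 58%, 53%)

L moves 10% from 48 toward 100: 48 + 5.2 = 53.2 → 53.
H and S are unchanged.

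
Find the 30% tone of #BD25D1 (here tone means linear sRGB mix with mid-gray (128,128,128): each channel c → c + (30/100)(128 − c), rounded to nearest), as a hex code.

#AB40B9

#BD25D1 is rgb(189, 37, 209).
A 30% tone moves each channel 30% toward 128:
  R: 189 − 18.3 = 170.7 → 171
  G: 37 + 27.3 = 64.3 → 64
  B: 209 + 0.3×(128−209) = 209 − 24.3 = 184.7 → 185
rgb(171, 64, 185) = #AB40B9.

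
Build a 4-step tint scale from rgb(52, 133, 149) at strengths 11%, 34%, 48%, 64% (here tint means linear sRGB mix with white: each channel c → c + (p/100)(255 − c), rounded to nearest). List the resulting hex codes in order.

11%: (52 + 22.33 = 74.33→74, 133 + 13.42 = 146.42→146, 149 + 11.66 = 160.66→161) → #4a92a1
34%: (52 + 69.02 = 121.02→121, 133 + 41.48 = 174.48→174, 149 + 36.04 = 185.04→185) → #79aeb9
48%: (52 + 97.44 = 149.44→149, 133 + 58.56 = 191.56→192, 149 + 50.88 = 199.88→200) → #95c0c8
64%: (52 + 129.92 = 181.92→182, 133 + 78.08 = 211.08→211, 149 + 67.84 = 216.84→217) → #b6d3d9

#4a92a1, #79aeb9, #95c0c8, #b6d3d9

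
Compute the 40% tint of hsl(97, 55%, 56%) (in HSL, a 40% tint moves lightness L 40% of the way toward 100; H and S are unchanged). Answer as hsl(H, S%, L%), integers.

hsl(97, 55%, 74%)

L moves 40% from 56 toward 100: 56 + 17.6 = 73.6 → 74.
H and S are unchanged.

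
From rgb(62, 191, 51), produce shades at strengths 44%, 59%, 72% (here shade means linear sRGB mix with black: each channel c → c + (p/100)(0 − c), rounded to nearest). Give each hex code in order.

44%: (62 − 27.28 = 34.72→35, 191 − 84.04 = 106.96→107, 51 − 22.44 = 28.56→29) → #236B1D
59%: (62 − 36.58 = 25.42→25, 191 − 112.69 = 78.31→78, 51 − 30.09 = 20.91→21) → #194E15
72%: (62 − 44.64 = 17.36→17, 191 − 137.52 = 53.48→53, 51 − 36.72 = 14.28→14) → #11350E

#236B1D, #194E15, #11350E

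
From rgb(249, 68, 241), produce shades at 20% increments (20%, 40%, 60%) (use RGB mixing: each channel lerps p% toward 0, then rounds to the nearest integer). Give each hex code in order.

20%: (249 − 49.8 = 199.2→199, 68 − 13.6 = 54.4→54, 241 − 48.2 = 192.8→193) → #c736c1
40%: (249 − 99.6 = 149.4→149, 68 − 27.2 = 40.8→41, 241 − 96.4 = 144.6→145) → #952991
60%: (249 − 149.4 = 99.6→100, 68 − 40.8 = 27.2→27, 241 − 144.6 = 96.4→96) → #641b60

#c736c1, #952991, #641b60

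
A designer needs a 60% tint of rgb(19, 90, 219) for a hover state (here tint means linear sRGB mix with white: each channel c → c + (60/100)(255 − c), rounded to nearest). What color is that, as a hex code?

#A1BDF1

A 60% tint moves each channel 60% toward 255:
  R: 19 + 0.6×(255−19) = 19 + 141.6 = 160.6 → 161
  G: 90 + 0.6×(255−90) = 90 + 99 = 189 → 189
  B: 219 + 0.6×(255−219) = 219 + 21.6 = 240.6 → 241
rgb(161, 189, 241) = #A1BDF1.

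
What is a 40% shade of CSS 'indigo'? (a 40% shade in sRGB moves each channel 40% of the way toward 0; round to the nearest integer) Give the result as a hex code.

CSS indigo is rgb(75, 0, 130).
Per channel, c → c + 0.4(0 − c):
  R: 75 + 0.4×(0−75) = 75 − 30 = 45 → 45
  G: 0 + 0.4×(0−0) = 0 + 0 = 0 → 0
  B: 130 − 52 = 78 → 78
rgb(45, 0, 78) = #2D004E.

#2D004E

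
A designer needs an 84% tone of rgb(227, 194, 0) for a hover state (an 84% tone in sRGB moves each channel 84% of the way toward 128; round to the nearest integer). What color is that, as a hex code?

Lerp each channel 84% toward 128:
  R: 227 + 0.84×(128−227) = 227 − 83.16 = 143.84 → 144
  G: 194 + 0.84×(128−194) = 194 − 55.44 = 138.56 → 139
  B: 0 + 0.84×(128−0) = 0 + 107.52 = 107.52 → 108
rgb(144, 139, 108) = #908b6c.

#908b6c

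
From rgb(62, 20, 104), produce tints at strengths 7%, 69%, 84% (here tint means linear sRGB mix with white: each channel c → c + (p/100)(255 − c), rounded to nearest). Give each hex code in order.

7%: (62 + 13.51 = 75.51→76, 20 + 16.45 = 36.45→36, 104 + 10.57 = 114.57→115) → #4C2473
69%: (62 + 133.17 = 195.17→195, 20 + 162.15 = 182.15→182, 104 + 104.19 = 208.19→208) → #C3B6D0
84%: (62 + 162.12 = 224.12→224, 20 + 197.4 = 217.4→217, 104 + 126.84 = 230.84→231) → #E0D9E7

#4C2473, #C3B6D0, #E0D9E7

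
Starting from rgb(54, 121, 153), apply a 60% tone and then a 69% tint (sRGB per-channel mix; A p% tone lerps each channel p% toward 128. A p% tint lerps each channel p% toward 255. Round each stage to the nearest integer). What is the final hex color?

#CED7DB

Lerp each channel 60% toward 128:
  R: 54 + 0.6×(128−54) = 54 + 44.4 = 98.4 → 98
  G: 121 + 4.2 = 125.2 → 125
  B: 153 − 15 = 138 → 138
After the tone: rgb(98, 125, 138) = #627D8A.
Lerp each channel 69% toward 255:
  R: 98 + 0.69×(255−98) = 98 + 108.33 = 206.33 → 206
  G: 125 + 0.69×(255−125) = 125 + 89.7 = 214.7 → 215
  B: 138 + 0.69×(255−138) = 138 + 80.73 = 218.73 → 219
rgb(206, 215, 219) = #CED7DB.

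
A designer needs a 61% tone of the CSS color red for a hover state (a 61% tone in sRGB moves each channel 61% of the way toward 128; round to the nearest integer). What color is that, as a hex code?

#B24E4E

CSS red is rgb(255, 0, 0).
A 61% tone moves each channel 61% toward 128:
  R: 255 − 77.47 = 177.53 → 178
  G: 0 + 0.61×(128−0) = 0 + 78.08 = 78.08 → 78
  B: 0 + 0.61×(128−0) = 0 + 78.08 = 78.08 → 78
rgb(178, 78, 78) = #B24E4E.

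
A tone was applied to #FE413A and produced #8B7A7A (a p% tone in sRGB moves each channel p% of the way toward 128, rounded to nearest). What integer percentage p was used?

91%

#FE413A is rgb(254, 65, 58); #8B7A7A is rgb(139, 122, 122).
On the R channel (widest range): 139 ≈ 254 + (p/100)(128 − 254), so p ≈ 100×(139 − 254)/(128 − 254) = -11500/-126 = 91.27.
p = 91 reproduces all three channels after rounding.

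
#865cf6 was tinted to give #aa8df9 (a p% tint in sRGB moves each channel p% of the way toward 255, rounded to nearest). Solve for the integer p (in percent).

#865cf6 is rgb(134, 92, 246); #aa8df9 is rgb(170, 141, 249).
On the G channel (widest range): 141 ≈ 92 + (p/100)(255 − 92), so p ≈ 100×(141 − 92)/(255 − 92) = 4900/163 = 30.06.
p = 30 reproduces all three channels after rounding.

30%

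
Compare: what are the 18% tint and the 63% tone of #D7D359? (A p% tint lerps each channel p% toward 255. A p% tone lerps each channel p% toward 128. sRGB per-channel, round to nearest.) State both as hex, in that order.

#D7D359 is rgb(215, 211, 89).
18% tint:
  R: 215 + 0.18×(255−215) = 215 + 7.2 = 222.2 → 222
  G: 211 + 0.18×(255−211) = 211 + 7.92 = 218.92 → 219
  B: 89 + 29.88 = 118.88 → 119
  → #DEDB77
63% tone:
  R: 215 − 54.81 = 160.19 → 160
  G: 211 − 52.29 = 158.71 → 159
  B: 89 + 0.63×(128−89) = 89 + 24.57 = 113.57 → 114
  → #A09F72

#DEDB77, #A09F72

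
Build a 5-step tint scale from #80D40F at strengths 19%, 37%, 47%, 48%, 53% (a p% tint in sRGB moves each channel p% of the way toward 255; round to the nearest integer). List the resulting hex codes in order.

#80D40F is rgb(128, 212, 15).
19%: (128 + 24.13 = 152.13→152, 212 + 8.17 = 220.17→220, 15 + 45.6 = 60.6→61) → #98DC3D
37%: (128 + 46.99 = 174.99→175, 212 + 15.91 = 227.91→228, 15 + 88.8 = 103.8→104) → #AFE468
47%: (128 + 59.69 = 187.69→188, 212 + 20.21 = 232.21→232, 15 + 112.8 = 127.8→128) → #BCE880
48%: (128 + 60.96 = 188.96→189, 212 + 20.64 = 232.64→233, 15 + 115.2 = 130.2→130) → #BDE982
53%: (128 + 67.31 = 195.31→195, 212 + 22.79 = 234.79→235, 15 + 127.2 = 142.2→142) → #C3EB8E

#98DC3D, #AFE468, #BCE880, #BDE982, #C3EB8E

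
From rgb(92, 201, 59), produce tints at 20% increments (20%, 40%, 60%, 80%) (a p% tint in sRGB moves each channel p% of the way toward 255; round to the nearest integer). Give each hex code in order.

#7DD462, #9DDF89, #BEE9B1, #DEF4D8

20%: (92 + 32.6 = 124.6→125, 201 + 10.8 = 211.8→212, 59 + 39.2 = 98.2→98) → #7DD462
40%: (92 + 65.2 = 157.2→157, 201 + 21.6 = 222.6→223, 59 + 78.4 = 137.4→137) → #9DDF89
60%: (92 + 97.8 = 189.8→190, 201 + 32.4 = 233.4→233, 59 + 117.6 = 176.6→177) → #BEE9B1
80%: (92 + 130.4 = 222.4→222, 201 + 43.2 = 244.2→244, 59 + 156.8 = 215.8→216) → #DEF4D8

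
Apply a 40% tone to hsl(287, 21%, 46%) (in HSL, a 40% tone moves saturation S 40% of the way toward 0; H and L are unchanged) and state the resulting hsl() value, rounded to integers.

hsl(287, 13%, 46%)

S moves 40% from 21 toward 0: 21 − 8.4 = 12.6 → 13.
H and L are unchanged.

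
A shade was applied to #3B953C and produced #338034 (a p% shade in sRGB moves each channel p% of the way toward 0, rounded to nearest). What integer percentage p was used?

#3B953C is rgb(59, 149, 60); #338034 is rgb(51, 128, 52).
On the G channel (widest range): 128 ≈ 149 + (p/100)(0 − 149), so p ≈ 100×(128 − 149)/(0 − 149) = -2100/-149 = 14.09.
p = 14 reproduces all three channels after rounding.

14%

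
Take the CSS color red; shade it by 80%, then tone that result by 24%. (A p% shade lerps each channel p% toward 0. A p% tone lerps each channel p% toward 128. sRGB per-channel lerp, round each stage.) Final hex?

#451F1F

CSS red is rgb(255, 0, 0).
Lerp each channel 80% toward 0:
  R: 255 + 0.8×(0−255) = 255 − 204 = 51 → 51
  G: 0 + 0 = 0 → 0
  B: 0 + 0.8×(0−0) = 0 + 0 = 0 → 0
After the shade: rgb(51, 0, 0) = #330000.
Per channel, c → c + 0.24(128 − c):
  R: 51 + 18.48 = 69.48 → 69
  G: 0 + 30.72 = 30.72 → 31
  B: 0 + 0.24×(128−0) = 0 + 30.72 = 30.72 → 31
rgb(69, 31, 31) = #451F1F.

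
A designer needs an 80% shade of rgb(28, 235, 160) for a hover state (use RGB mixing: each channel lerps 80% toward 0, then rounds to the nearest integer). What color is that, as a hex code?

#062F20

Per channel, c → c + 0.8(0 − c):
  R: 28 + 0.8×(0−28) = 28 − 22.4 = 5.6 → 6
  G: 235 − 188 = 47 → 47
  B: 160 + 0.8×(0−160) = 160 − 128 = 32 → 32
rgb(6, 47, 32) = #062F20.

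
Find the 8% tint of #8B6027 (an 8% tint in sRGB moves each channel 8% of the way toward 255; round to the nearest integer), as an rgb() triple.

#8B6027 is rgb(139, 96, 39).
An 8% tint moves each channel 8% toward 255:
  R: 139 + 9.28 = 148.28 → 148
  G: 96 + 0.08×(255−96) = 96 + 12.72 = 108.72 → 109
  B: 39 + 17.28 = 56.28 → 56

rgb(148, 109, 56)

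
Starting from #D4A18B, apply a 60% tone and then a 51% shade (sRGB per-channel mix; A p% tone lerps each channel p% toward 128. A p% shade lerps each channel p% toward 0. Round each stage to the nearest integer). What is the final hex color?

#4F4541

#D4A18B is rgb(212, 161, 139).
A 60% tone moves each channel 60% toward 128:
  R: 212 + 0.6×(128−212) = 212 − 50.4 = 161.6 → 162
  G: 161 + 0.6×(128−161) = 161 − 19.8 = 141.2 → 141
  B: 139 − 6.6 = 132.4 → 132
After the tone: rgb(162, 141, 132) = #A28D84.
Lerp each channel 51% toward 0:
  R: 162 + 0.51×(0−162) = 162 − 82.62 = 79.38 → 79
  G: 141 + 0.51×(0−141) = 141 − 71.91 = 69.09 → 69
  B: 132 − 67.32 = 64.68 → 65
rgb(79, 69, 65) = #4F4541.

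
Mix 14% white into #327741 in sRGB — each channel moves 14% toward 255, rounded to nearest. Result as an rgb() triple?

rgb(79, 138, 92)

#327741 is rgb(50, 119, 65).
Lerp each channel 14% toward 255:
  R: 50 + 0.14×(255−50) = 50 + 28.7 = 78.7 → 79
  G: 119 + 0.14×(255−119) = 119 + 19.04 = 138.04 → 138
  B: 65 + 0.14×(255−65) = 65 + 26.6 = 91.6 → 92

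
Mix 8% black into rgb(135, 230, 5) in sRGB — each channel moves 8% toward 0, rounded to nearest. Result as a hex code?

An 8% shade moves each channel 8% toward 0:
  R: 135 − 10.8 = 124.2 → 124
  G: 230 − 18.4 = 211.6 → 212
  B: 5 − 0.4 = 4.6 → 5
rgb(124, 212, 5) = #7CD405.

#7CD405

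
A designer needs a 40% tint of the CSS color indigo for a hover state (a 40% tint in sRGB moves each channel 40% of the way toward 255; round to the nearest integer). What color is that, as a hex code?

CSS indigo is rgb(75, 0, 130).
Lerp each channel 40% toward 255:
  R: 75 + 0.4×(255−75) = 75 + 72 = 147 → 147
  G: 0 + 102 = 102 → 102
  B: 130 + 0.4×(255−130) = 130 + 50 = 180 → 180
rgb(147, 102, 180) = #9366B4.

#9366B4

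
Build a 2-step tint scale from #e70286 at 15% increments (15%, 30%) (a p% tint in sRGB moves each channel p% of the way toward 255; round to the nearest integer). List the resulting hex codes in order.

#e70286 is rgb(231, 2, 134).
15%: (231 + 3.6 = 234.6→235, 2 + 37.95 = 39.95→40, 134 + 18.15 = 152.15→152) → #eb2898
30%: (231 + 7.2 = 238.2→238, 2 + 75.9 = 77.9→78, 134 + 36.3 = 170.3→170) → #ee4eaa

#eb2898, #ee4eaa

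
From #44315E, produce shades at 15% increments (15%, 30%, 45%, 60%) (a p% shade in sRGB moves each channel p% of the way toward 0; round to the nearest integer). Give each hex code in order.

#3A2A50, #302242, #251B34, #1B1426

#44315E is rgb(68, 49, 94).
15%: (68 − 10.2 = 57.8→58, 49 − 7.35 = 41.65→42, 94 − 14.1 = 79.9→80) → #3A2A50
30%: (68 − 20.4 = 47.6→48, 49 − 14.7 = 34.3→34, 94 − 28.2 = 65.8→66) → #302242
45%: (68 − 30.6 = 37.4→37, 49 − 22.05 = 26.95→27, 94 − 42.3 = 51.7→52) → #251B34
60%: (68 − 40.8 = 27.2→27, 49 − 29.4 = 19.6→20, 94 − 56.4 = 37.6→38) → #1B1426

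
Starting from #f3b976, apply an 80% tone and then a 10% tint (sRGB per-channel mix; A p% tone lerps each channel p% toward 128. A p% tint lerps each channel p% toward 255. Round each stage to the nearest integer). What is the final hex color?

#a1978b

#f3b976 is rgb(243, 185, 118).
Per channel, c → c + 0.8(128 − c):
  R: 243 − 92 = 151 → 151
  G: 185 + 0.8×(128−185) = 185 − 45.6 = 139.4 → 139
  B: 118 + 8 = 126 → 126
After the tone: rgb(151, 139, 126) = #978b7e.
Per channel, c → c + 0.1(255 − c):
  R: 151 + 0.1×(255−151) = 151 + 10.4 = 161.4 → 161
  G: 139 + 0.1×(255−139) = 139 + 11.6 = 150.6 → 151
  B: 126 + 12.9 = 138.9 → 139
rgb(161, 151, 139) = #a1978b.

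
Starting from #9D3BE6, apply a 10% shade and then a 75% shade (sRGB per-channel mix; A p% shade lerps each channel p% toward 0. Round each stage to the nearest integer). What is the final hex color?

#9D3BE6 is rgb(157, 59, 230).
Per channel, c → c + 0.1(0 − c):
  R: 157 + 0.1×(0−157) = 157 − 15.7 = 141.3 → 141
  G: 59 + 0.1×(0−59) = 59 − 5.9 = 53.1 → 53
  B: 230 − 23 = 207 → 207
After the shade: rgb(141, 53, 207) = #8D35CF.
Per channel, c → c + 0.75(0 − c):
  R: 141 + 0.75×(0−141) = 141 − 105.75 = 35.25 → 35
  G: 53 + 0.75×(0−53) = 53 − 39.75 = 13.25 → 13
  B: 207 − 155.25 = 51.75 → 52
rgb(35, 13, 52) = #230D34.

#230D34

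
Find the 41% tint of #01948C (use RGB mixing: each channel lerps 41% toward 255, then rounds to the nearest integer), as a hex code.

#01948C is rgb(1, 148, 140).
Per channel, c → c + 0.41(255 − c):
  R: 1 + 0.41×(255−1) = 1 + 104.14 = 105.14 → 105
  G: 148 + 0.41×(255−148) = 148 + 43.87 = 191.87 → 192
  B: 140 + 47.15 = 187.15 → 187
rgb(105, 192, 187) = #69C0BB.

#69C0BB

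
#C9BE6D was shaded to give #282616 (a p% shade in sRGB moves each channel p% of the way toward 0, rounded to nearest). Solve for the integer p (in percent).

#C9BE6D is rgb(201, 190, 109); #282616 is rgb(40, 38, 22).
On the R channel (widest range): 40 ≈ 201 + (p/100)(0 − 201), so p ≈ 100×(40 − 201)/(0 − 201) = -16100/-201 = 80.10.
p = 80 reproduces all three channels after rounding.

80%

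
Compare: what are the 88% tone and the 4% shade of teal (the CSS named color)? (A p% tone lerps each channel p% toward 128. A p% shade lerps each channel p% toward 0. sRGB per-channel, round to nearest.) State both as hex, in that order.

CSS teal is rgb(0, 128, 128).
88% tone:
  R: 0 + 0.88×(128−0) = 0 + 112.64 = 112.64 → 113
  G: 128 + 0.88×(128−128) = 128 + 0 = 128 → 128
  B: 128 + 0.88×(128−128) = 128 + 0 = 128 → 128
  → #718080
4% shade:
  R: 0 + 0 = 0 → 0
  G: 128 + 0.04×(0−128) = 128 − 5.12 = 122.88 → 123
  B: 128 − 5.12 = 122.88 → 123
  → #007b7b

#718080, #007b7b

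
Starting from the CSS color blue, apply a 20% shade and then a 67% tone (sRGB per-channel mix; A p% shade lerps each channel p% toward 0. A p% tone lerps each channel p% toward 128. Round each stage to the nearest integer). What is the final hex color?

#565699

CSS blue is rgb(0, 0, 255).
Lerp each channel 20% toward 0:
  R: 0 + 0 = 0 → 0
  G: 0 + 0.2×(0−0) = 0 + 0 = 0 → 0
  B: 255 − 51 = 204 → 204
After the shade: rgb(0, 0, 204) = #0000cc.
Lerp each channel 67% toward 128:
  R: 0 + 85.76 = 85.76 → 86
  G: 0 + 0.67×(128−0) = 0 + 85.76 = 85.76 → 86
  B: 204 + 0.67×(128−204) = 204 − 50.92 = 153.08 → 153
rgb(86, 86, 153) = #565699.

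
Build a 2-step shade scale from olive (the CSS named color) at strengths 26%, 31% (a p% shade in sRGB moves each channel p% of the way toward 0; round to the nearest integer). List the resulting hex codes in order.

CSS olive is rgb(128, 128, 0).
26%: (128 − 33.28 = 94.72→95, 128 − 33.28 = 94.72→95, 0→0) → #5F5F00
31%: (128 − 39.68 = 88.32→88, 128 − 39.68 = 88.32→88, 0→0) → #585800

#5F5F00, #585800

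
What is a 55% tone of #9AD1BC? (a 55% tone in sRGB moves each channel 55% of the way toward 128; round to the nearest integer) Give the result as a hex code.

#8CA49B

#9AD1BC is rgb(154, 209, 188).
A 55% tone moves each channel 55% toward 128:
  R: 154 − 14.3 = 139.7 → 140
  G: 209 + 0.55×(128−209) = 209 − 44.55 = 164.45 → 164
  B: 188 + 0.55×(128−188) = 188 − 33 = 155 → 155
rgb(140, 164, 155) = #8CA49B.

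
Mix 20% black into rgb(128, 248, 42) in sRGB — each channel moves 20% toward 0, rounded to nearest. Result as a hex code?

#66C622

Per channel, c → c + 0.2(0 − c):
  R: 128 + 0.2×(0−128) = 128 − 25.6 = 102.4 → 102
  G: 248 + 0.2×(0−248) = 248 − 49.6 = 198.4 → 198
  B: 42 + 0.2×(0−42) = 42 − 8.4 = 33.6 → 34
rgb(102, 198, 34) = #66C622.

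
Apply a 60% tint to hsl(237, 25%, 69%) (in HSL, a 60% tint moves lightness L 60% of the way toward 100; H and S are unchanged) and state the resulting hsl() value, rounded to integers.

L moves 60% from 69 toward 100: 69 + 18.6 = 87.6 → 88.
H and S are unchanged.

hsl(237, 25%, 88%)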